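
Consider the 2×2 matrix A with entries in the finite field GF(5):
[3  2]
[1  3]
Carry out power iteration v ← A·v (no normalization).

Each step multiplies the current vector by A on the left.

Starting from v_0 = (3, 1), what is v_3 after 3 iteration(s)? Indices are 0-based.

v_3 = (3, 2)

v_0 = (3, 1).
v_1 = A·v_0 = (1, 1).
v_2 = A·v_1 = (0, 4).
v_3 = A·v_2 = (3, 2).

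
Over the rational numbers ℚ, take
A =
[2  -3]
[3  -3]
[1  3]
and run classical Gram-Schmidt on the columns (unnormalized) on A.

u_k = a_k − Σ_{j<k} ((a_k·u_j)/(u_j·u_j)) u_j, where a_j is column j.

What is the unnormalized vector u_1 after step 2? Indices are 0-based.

Step 1: u_0 = a_0 = (2, 3, 1).
Step 2: u_1 = a_1 − (-6/7)·u_0 = (-9/7, -3/7, 27/7).

u_1 = (-9/7, -3/7, 27/7)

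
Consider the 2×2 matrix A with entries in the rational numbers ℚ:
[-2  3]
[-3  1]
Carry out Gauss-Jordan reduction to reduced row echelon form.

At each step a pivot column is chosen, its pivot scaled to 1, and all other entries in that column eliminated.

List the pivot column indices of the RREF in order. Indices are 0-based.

pivot(0,0)=-2: scale R0 → (1, -3/2)
  clear (1,0): R1 −= (-3)R0 → (0, -7/2)
pivot(1,1)=-7/2: scale R1 → (0, 1)
  clear (0,1): R0 −= (-3/2)R1 → (1, 0)

pivot columns: 0, 1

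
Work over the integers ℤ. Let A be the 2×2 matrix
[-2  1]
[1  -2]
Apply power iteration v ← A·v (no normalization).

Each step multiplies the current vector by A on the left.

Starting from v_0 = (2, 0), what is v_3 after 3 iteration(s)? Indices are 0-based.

v_0 = (2, 0).
v_1 = A·v_0 = (-4, 2).
v_2 = A·v_1 = (10, -8).
v_3 = A·v_2 = (-28, 26).

v_3 = (-28, 26)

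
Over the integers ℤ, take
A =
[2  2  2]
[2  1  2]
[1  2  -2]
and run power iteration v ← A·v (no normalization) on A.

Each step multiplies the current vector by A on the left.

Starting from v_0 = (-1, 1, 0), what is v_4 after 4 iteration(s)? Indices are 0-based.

v_4 = (-6, 1, -40)

v_0 = (-1, 1, 0).
v_1 = A·v_0 = (0, -1, 1).
v_2 = A·v_1 = (0, 1, -4).
v_3 = A·v_2 = (-6, -7, 10).
v_4 = A·v_3 = (-6, 1, -40).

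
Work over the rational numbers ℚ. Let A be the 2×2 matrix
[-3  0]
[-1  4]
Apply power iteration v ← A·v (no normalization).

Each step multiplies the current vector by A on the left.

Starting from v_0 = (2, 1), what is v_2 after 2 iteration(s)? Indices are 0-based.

v_0 = (2, 1).
v_1 = A·v_0 = (-6, 2).
v_2 = A·v_1 = (18, 14).

v_2 = (18, 14)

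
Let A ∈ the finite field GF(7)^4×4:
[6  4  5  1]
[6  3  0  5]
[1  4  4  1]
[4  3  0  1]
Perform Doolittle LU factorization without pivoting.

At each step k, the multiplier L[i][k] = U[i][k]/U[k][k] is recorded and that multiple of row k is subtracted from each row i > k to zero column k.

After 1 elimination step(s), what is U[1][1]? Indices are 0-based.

U[1][1] = 6

Step 1: pivot at (0,0) is 6.
  row1 ← row1 − (1)·row0  ⇒  L[1][0]=1, U row1=(0, 6, 2, 4)
  row2 ← row2 − (6)·row0  ⇒  L[2][0]=6, U row2=(0, 1, 2, 2)
  row3 ← row3 − (3)·row0  ⇒  L[3][0]=3, U row3=(0, 5, 6, 5)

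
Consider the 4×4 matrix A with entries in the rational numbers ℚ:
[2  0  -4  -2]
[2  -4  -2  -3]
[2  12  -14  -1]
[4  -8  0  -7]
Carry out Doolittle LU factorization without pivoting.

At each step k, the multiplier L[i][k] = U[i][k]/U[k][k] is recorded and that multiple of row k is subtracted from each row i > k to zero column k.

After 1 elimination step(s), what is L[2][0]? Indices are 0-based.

[col 0] pivot 2
  R1 -= 1*R0 → (0, -4, 2, -1)  (L[1][0] := 1)
  R2 -= 1*R0 → (0, 12, -10, 1)  (L[2][0] := 1)
  R3 -= 2*R0 → (0, -8, 8, -3)  (L[3][0] := 2)

L[2][0] = 1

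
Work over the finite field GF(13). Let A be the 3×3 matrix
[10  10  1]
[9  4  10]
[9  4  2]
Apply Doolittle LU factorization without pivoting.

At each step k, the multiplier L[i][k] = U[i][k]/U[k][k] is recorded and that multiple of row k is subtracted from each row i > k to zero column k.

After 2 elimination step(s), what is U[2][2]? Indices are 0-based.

Step 1: pivot at (0,0) is 10.
  row1 ← row1 − (10)·row0  ⇒  L[1][0]=10, U row1=(0, 8, 0)
  row2 ← row2 − (10)·row0  ⇒  L[2][0]=10, U row2=(0, 8, 5)
Step 2: pivot at (1,1) is 8.
  row2 ← row2 − (1)·row1  ⇒  L[2][1]=1, U row2=(0, 0, 5)

U[2][2] = 5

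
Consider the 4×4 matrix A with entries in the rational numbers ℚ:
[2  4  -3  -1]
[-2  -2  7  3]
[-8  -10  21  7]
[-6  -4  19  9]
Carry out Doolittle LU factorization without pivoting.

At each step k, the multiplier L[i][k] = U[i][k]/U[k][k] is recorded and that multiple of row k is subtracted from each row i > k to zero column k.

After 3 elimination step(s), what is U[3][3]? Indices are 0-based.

k=0: U[0][0]=2
  eliminate (1,0): mult=-1, new row 1: (0, 2, 4, 2); set L[1][0]=-1
  eliminate (2,0): mult=-4, new row 2: (0, 6, 9, 3); set L[2][0]=-4
  eliminate (3,0): mult=-3, new row 3: (0, 8, 10, 6); set L[3][0]=-3
k=1: U[1][1]=2
  eliminate (2,1): mult=3, new row 2: (0, 0, -3, -3); set L[2][1]=3
  eliminate (3,1): mult=4, new row 3: (0, 0, -6, -2); set L[3][1]=4
k=2: U[2][2]=-3
  eliminate (3,2): mult=2, new row 3: (0, 0, 0, 4); set L[3][2]=2

U[3][3] = 4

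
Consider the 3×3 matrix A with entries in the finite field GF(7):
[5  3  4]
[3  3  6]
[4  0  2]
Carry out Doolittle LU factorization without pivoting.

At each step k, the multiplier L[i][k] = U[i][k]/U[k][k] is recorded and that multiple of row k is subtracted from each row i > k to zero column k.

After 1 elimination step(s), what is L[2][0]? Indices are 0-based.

k=0: U[0][0]=5
  eliminate (1,0): mult=2, new row 1: (0, 4, 5); set L[1][0]=2
  eliminate (2,0): mult=5, new row 2: (0, 6, 3); set L[2][0]=5

L[2][0] = 5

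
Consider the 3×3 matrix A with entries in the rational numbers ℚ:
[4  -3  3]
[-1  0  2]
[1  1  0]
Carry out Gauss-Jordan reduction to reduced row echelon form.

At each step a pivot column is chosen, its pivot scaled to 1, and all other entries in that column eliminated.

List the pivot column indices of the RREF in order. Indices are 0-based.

pivot columns: 0, 1, 2

[1] R0 /= 4  ⇒  (1, -3/4, 3/4)
     R1 -= -1·R0  ⇒  (0, -3/4, 11/4)
     R2 -= 1·R0  ⇒  (0, 7/4, -3/4)
[2] R1 /= -3/4  ⇒  (0, 1, -11/3)
     R0 -= -3/4·R1  ⇒  (1, 0, -2)
     R2 -= 7/4·R1  ⇒  (0, 0, 17/3)
[3] R2 /= 17/3  ⇒  (0, 0, 1)
     R0 -= -2·R2  ⇒  (1, 0, 0)
     R1 -= -11/3·R2  ⇒  (0, 1, 0)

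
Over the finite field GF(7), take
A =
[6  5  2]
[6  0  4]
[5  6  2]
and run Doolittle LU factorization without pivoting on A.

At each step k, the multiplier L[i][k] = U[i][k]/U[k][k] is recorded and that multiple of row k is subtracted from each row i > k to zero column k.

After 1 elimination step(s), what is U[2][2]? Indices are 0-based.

[col 0] pivot 6
  R1 -= 1*R0 → (0, 2, 2)  (L[1][0] := 1)
  R2 -= 2*R0 → (0, 3, 5)  (L[2][0] := 2)

U[2][2] = 5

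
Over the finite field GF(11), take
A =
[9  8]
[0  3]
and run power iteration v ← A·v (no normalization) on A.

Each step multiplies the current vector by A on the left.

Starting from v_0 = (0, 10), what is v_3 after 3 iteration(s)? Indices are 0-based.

v_0 = (0, 10).
v_1 = A·v_0 = (3, 8).
v_2 = A·v_1 = (3, 2).
v_3 = A·v_2 = (10, 6).

v_3 = (10, 6)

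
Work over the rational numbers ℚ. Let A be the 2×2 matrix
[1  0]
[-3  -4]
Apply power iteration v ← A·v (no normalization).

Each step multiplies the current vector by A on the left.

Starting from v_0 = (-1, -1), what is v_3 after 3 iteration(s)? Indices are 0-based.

v_0 = (-1, -1).
v_1 = A·v_0 = (-1, 7).
v_2 = A·v_1 = (-1, -25).
v_3 = A·v_2 = (-1, 103).

v_3 = (-1, 103)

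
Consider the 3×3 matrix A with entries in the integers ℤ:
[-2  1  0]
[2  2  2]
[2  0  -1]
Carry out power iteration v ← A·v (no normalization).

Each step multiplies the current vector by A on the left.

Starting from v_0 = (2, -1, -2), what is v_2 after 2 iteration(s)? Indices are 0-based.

v_2 = (8, -2, -16)

v_0 = (2, -1, -2).
v_1 = A·v_0 = (-5, -2, 6).
v_2 = A·v_1 = (8, -2, -16).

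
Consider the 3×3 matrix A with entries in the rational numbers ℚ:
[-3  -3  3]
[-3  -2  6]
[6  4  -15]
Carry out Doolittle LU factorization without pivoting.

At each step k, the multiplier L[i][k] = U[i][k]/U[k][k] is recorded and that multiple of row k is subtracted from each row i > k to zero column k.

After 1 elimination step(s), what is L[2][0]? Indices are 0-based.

k=0: U[0][0]=-3
  eliminate (1,0): mult=1, new row 1: (0, 1, 3); set L[1][0]=1
  eliminate (2,0): mult=-2, new row 2: (0, -2, -9); set L[2][0]=-2

L[2][0] = -2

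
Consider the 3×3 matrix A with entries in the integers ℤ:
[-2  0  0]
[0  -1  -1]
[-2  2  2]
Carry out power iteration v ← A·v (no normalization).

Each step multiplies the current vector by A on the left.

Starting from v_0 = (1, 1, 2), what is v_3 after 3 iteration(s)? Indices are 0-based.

v_3 = (-8, -5, 2)

v_0 = (1, 1, 2).
v_1 = A·v_0 = (-2, -3, 4).
v_2 = A·v_1 = (4, -1, 6).
v_3 = A·v_2 = (-8, -5, 2).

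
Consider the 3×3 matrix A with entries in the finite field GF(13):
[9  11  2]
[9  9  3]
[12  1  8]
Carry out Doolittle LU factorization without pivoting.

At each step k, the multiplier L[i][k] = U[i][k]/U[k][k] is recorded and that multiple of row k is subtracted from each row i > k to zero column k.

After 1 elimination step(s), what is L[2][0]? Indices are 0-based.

[col 0] pivot 9
  R1 -= 1*R0 → (0, 11, 1)  (L[1][0] := 1)
  R2 -= 10*R0 → (0, 8, 1)  (L[2][0] := 10)

L[2][0] = 10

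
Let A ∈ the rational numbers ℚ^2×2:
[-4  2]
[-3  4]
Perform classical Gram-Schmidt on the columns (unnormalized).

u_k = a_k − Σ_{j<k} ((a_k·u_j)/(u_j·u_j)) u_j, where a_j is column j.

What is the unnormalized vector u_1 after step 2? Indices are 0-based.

u_1 = (-6/5, 8/5)

Step 1: u_0 = a_0 = (-4, -3).
Step 2: u_1 = a_1 − (-4/5)·u_0 = (-6/5, 8/5).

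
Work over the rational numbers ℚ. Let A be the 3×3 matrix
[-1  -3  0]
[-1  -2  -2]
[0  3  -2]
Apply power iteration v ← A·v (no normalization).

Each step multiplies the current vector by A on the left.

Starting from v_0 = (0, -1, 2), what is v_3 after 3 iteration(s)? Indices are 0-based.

v_0 = (0, -1, 2).
v_1 = A·v_0 = (3, -2, -7).
v_2 = A·v_1 = (3, 15, 8).
v_3 = A·v_2 = (-48, -49, 29).

v_3 = (-48, -49, 29)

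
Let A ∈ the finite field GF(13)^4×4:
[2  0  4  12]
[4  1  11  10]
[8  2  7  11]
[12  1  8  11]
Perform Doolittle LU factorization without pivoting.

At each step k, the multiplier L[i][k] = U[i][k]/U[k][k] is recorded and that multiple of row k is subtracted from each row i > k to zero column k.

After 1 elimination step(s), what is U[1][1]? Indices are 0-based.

U[1][1] = 1

k=0: U[0][0]=2
  eliminate (1,0): mult=2, new row 1: (0, 1, 3, 12); set L[1][0]=2
  eliminate (2,0): mult=4, new row 2: (0, 2, 4, 2); set L[2][0]=4
  eliminate (3,0): mult=6, new row 3: (0, 1, 10, 4); set L[3][0]=6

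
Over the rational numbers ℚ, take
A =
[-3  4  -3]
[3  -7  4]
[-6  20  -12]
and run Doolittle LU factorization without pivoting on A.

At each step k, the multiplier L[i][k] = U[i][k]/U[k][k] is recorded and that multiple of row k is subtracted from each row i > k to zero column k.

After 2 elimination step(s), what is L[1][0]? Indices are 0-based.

k=0: U[0][0]=-3
  eliminate (1,0): mult=-1, new row 1: (0, -3, 1); set L[1][0]=-1
  eliminate (2,0): mult=2, new row 2: (0, 12, -6); set L[2][0]=2
k=1: U[1][1]=-3
  eliminate (2,1): mult=-4, new row 2: (0, 0, -2); set L[2][1]=-4

L[1][0] = -1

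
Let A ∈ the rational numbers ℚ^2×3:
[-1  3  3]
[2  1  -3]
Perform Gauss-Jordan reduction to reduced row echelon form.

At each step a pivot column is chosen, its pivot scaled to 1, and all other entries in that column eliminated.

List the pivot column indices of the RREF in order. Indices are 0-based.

pivot columns: 0, 1

[1] R0 /= -1  ⇒  (1, -3, -3)
     R1 -= 2·R0  ⇒  (0, 7, 3)
[2] R1 /= 7  ⇒  (0, 1, 3/7)
     R0 -= -3·R1  ⇒  (1, 0, -12/7)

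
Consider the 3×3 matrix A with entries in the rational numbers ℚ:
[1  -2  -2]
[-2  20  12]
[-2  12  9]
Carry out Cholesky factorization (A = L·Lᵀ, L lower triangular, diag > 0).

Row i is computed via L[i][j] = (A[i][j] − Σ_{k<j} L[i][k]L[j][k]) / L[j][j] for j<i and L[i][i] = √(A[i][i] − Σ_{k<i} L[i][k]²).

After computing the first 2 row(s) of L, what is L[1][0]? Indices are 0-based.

Step 1: L[0][0] = √(1) = 1.
  L[1][0] = (-2) / L[0][0] = -2.
Step 2: L[1][1] = √(16) = 4.

L[1][0] = -2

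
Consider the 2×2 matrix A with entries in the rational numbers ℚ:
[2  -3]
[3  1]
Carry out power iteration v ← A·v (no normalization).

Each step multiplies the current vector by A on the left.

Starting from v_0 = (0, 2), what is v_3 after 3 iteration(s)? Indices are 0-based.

v_0 = (0, 2).
v_1 = A·v_0 = (-6, 2).
v_2 = A·v_1 = (-18, -16).
v_3 = A·v_2 = (12, -70).

v_3 = (12, -70)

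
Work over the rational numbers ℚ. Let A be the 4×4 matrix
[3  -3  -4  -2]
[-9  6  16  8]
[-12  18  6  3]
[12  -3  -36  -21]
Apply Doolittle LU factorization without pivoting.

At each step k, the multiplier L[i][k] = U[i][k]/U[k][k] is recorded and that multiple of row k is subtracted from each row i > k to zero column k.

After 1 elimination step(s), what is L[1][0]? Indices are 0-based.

k=0: U[0][0]=3
  eliminate (1,0): mult=-3, new row 1: (0, -3, 4, 2); set L[1][0]=-3
  eliminate (2,0): mult=-4, new row 2: (0, 6, -10, -5); set L[2][0]=-4
  eliminate (3,0): mult=4, new row 3: (0, 9, -20, -13); set L[3][0]=4

L[1][0] = -3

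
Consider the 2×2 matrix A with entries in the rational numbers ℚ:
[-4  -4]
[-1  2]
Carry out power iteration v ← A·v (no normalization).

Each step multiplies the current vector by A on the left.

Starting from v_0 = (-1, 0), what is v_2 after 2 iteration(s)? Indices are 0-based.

v_0 = (-1, 0).
v_1 = A·v_0 = (4, 1).
v_2 = A·v_1 = (-20, -2).

v_2 = (-20, -2)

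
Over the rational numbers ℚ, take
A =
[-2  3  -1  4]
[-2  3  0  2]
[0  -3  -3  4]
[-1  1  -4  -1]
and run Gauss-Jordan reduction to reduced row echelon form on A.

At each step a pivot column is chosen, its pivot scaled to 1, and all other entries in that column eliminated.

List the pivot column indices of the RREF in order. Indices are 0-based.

step 1: normalize row 0 (÷-2) = (1, -3/2, 1/2, -2)
  row 1: subtract -2×row0 = (0, 0, 1, -2)
  row 3: subtract -1×row0 = (0, -1/2, -7/2, -3)
step 2: exchange rows 1,2
step 2: normalize row 1 (÷-3) = (0, 1, 1, -4/3)
  row 0: subtract -3/2×row1 = (1, 0, 2, -4)
  row 3: subtract -1/2×row1 = (0, 0, -3, -11/3)
step 3: normalize row 2 (÷1) = (0, 0, 1, -2)
  row 0: subtract 2×row2 = (1, 0, 0, 0)
  row 1: subtract 1×row2 = (0, 1, 0, 2/3)
  row 3: subtract -3×row2 = (0, 0, 0, -29/3)
step 4: normalize row 3 (÷-29/3) = (0, 0, 0, 1)
  row 1: subtract 2/3×row3 = (0, 1, 0, 0)
  row 2: subtract -2×row3 = (0, 0, 1, 0)

pivot columns: 0, 1, 2, 3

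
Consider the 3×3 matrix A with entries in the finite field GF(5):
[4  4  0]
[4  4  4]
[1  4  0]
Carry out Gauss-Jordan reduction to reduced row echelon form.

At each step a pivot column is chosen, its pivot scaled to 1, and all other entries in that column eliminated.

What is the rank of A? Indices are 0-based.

rank = 3

pivot(0,0)=4: scale R0 → (1, 1, 0)
  clear (1,0): R1 −= (4)R0 → (0, 0, 4)
  clear (2,0): R2 −= (1)R0 → (0, 3, 0)
pivot(1,1): swap R1↔R2
pivot(1,1)=3: scale R1 → (0, 1, 0)
  clear (0,1): R0 −= (1)R1 → (1, 0, 0)
pivot(2,2)=4: scale R2 → (0, 0, 1)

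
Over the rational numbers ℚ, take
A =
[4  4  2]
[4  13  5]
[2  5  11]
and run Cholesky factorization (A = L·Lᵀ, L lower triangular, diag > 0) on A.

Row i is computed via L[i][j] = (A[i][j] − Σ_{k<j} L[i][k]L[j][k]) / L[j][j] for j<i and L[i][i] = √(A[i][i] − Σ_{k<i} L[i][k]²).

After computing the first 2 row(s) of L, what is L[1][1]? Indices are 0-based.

L[1][1] = 3

Step 1: L[0][0] = √(4) = 2.
  L[1][0] = (4) / L[0][0] = 2.
Step 2: L[1][1] = √(9) = 3.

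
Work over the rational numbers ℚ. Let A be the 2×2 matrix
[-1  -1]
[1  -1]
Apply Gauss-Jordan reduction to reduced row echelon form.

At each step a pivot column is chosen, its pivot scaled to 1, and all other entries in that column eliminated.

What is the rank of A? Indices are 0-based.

rank = 2

[1] R0 /= -1  ⇒  (1, 1)
     R1 -= 1·R0  ⇒  (0, -2)
[2] R1 /= -2  ⇒  (0, 1)
     R0 -= 1·R1  ⇒  (1, 0)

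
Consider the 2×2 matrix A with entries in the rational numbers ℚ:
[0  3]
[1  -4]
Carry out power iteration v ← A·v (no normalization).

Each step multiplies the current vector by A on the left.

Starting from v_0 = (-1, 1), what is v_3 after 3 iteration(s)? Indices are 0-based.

v_3 = (69, -107)

v_0 = (-1, 1).
v_1 = A·v_0 = (3, -5).
v_2 = A·v_1 = (-15, 23).
v_3 = A·v_2 = (69, -107).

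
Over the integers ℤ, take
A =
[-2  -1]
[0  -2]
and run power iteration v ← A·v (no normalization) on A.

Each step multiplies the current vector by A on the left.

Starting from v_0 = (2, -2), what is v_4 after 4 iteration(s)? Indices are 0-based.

v_4 = (-32, -32)

v_0 = (2, -2).
v_1 = A·v_0 = (-2, 4).
v_2 = A·v_1 = (0, -8).
v_3 = A·v_2 = (8, 16).
v_4 = A·v_3 = (-32, -32).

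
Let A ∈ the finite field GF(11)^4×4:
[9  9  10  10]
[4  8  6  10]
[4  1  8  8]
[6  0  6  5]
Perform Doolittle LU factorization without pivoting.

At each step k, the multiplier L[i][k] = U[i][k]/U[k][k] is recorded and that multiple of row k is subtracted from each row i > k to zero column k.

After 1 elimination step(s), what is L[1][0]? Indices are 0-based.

Step 1: pivot at (0,0) is 9.
  row1 ← row1 − (9)·row0  ⇒  L[1][0]=9, U row1=(0, 4, 4, 8)
  row2 ← row2 − (9)·row0  ⇒  L[2][0]=9, U row2=(0, 8, 6, 6)
  row3 ← row3 − (8)·row0  ⇒  L[3][0]=8, U row3=(0, 5, 3, 2)

L[1][0] = 9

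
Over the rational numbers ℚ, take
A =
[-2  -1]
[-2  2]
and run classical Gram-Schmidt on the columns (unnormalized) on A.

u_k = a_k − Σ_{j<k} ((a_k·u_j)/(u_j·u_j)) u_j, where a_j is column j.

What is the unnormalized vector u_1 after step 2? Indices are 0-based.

Step 1: u_0 = a_0 = (-2, -2).
Step 2: u_1 = a_1 − (-1/4)·u_0 = (-3/2, 3/2).

u_1 = (-3/2, 3/2)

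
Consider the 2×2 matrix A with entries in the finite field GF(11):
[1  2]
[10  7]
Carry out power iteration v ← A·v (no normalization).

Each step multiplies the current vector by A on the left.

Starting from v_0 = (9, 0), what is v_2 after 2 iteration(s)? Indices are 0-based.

v_0 = (9, 0).
v_1 = A·v_0 = (9, 2).
v_2 = A·v_1 = (2, 5).

v_2 = (2, 5)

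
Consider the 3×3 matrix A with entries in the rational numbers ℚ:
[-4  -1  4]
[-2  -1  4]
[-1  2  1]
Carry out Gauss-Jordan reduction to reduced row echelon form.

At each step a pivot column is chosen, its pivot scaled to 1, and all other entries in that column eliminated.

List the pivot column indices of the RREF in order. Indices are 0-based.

pivot columns: 0, 1, 2

step 1: normalize row 0 (÷-4) = (1, 1/4, -1)
  row 1: subtract -2×row0 = (0, -1/2, 2)
  row 2: subtract -1×row0 = (0, 9/4, 0)
step 2: normalize row 1 (÷-1/2) = (0, 1, -4)
  row 0: subtract 1/4×row1 = (1, 0, 0)
  row 2: subtract 9/4×row1 = (0, 0, 9)
step 3: normalize row 2 (÷9) = (0, 0, 1)
  row 1: subtract -4×row2 = (0, 1, 0)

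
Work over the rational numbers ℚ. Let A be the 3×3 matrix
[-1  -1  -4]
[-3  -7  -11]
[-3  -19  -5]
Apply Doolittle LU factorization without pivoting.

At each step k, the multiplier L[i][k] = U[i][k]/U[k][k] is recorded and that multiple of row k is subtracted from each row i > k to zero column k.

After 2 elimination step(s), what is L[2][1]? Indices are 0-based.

L[2][1] = 4

Step 1: pivot at (0,0) is -1.
  row1 ← row1 − (3)·row0  ⇒  L[1][0]=3, U row1=(0, -4, 1)
  row2 ← row2 − (3)·row0  ⇒  L[2][0]=3, U row2=(0, -16, 7)
Step 2: pivot at (1,1) is -4.
  row2 ← row2 − (4)·row1  ⇒  L[2][1]=4, U row2=(0, 0, 3)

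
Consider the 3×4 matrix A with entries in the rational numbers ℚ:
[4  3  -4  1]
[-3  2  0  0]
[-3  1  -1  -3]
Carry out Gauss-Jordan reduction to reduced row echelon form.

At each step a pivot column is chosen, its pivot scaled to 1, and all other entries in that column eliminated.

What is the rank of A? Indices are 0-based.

rank = 3

pivot(0,0)=4: scale R0 → (1, 3/4, -1, 1/4)
  clear (1,0): R1 −= (-3)R0 → (0, 17/4, -3, 3/4)
  clear (2,0): R2 −= (-3)R0 → (0, 13/4, -4, -9/4)
pivot(1,1)=17/4: scale R1 → (0, 1, -12/17, 3/17)
  clear (0,1): R0 −= (3/4)R1 → (1, 0, -8/17, 2/17)
  clear (2,1): R2 −= (13/4)R1 → (0, 0, -29/17, -48/17)
pivot(2,2)=-29/17: scale R2 → (0, 0, 1, 48/29)
  clear (0,2): R0 −= (-8/17)R2 → (1, 0, 0, 26/29)
  clear (1,2): R1 −= (-12/17)R2 → (0, 1, 0, 39/29)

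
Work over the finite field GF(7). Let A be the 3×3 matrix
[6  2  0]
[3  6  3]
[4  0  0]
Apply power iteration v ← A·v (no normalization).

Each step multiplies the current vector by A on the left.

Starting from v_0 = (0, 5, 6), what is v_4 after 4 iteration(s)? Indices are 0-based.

v_4 = (4, 4, 2)

v_0 = (0, 5, 6).
v_1 = A·v_0 = (3, 6, 0).
v_2 = A·v_1 = (2, 3, 5).
v_3 = A·v_2 = (4, 4, 1).
v_4 = A·v_3 = (4, 4, 2).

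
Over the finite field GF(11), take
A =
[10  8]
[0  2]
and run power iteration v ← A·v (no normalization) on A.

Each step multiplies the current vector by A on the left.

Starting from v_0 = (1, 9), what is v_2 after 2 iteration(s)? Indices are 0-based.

v_0 = (1, 9).
v_1 = A·v_0 = (5, 7).
v_2 = A·v_1 = (7, 3).

v_2 = (7, 3)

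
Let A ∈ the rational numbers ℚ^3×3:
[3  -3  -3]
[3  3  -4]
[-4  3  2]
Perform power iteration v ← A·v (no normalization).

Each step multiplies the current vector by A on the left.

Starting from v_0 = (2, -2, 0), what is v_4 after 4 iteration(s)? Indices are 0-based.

v_0 = (2, -2, 0).
v_1 = A·v_0 = (12, 0, -14).
v_2 = A·v_1 = (78, 92, -76).
v_3 = A·v_2 = (186, 814, -188).
v_4 = A·v_3 = (-1320, 3752, 1322).

v_4 = (-1320, 3752, 1322)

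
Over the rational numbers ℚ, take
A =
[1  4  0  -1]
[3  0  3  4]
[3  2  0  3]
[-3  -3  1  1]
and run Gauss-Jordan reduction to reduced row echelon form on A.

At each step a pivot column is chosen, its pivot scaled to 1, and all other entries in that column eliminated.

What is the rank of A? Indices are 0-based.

[1] R0 /= 1  ⇒  (1, 4, 0, -1)
     R1 -= 3·R0  ⇒  (0, -12, 3, 7)
     R2 -= 3·R0  ⇒  (0, -10, 0, 6)
     R3 -= -3·R0  ⇒  (0, 9, 1, -2)
[2] R1 /= -12  ⇒  (0, 1, -1/4, -7/12)
     R0 -= 4·R1  ⇒  (1, 0, 1, 4/3)
     R2 -= -10·R1  ⇒  (0, 0, -5/2, 1/6)
     R3 -= 9·R1  ⇒  (0, 0, 13/4, 13/4)
[3] R2 /= -5/2  ⇒  (0, 0, 1, -1/15)
     R0 -= 1·R2  ⇒  (1, 0, 0, 7/5)
     R1 -= -1/4·R2  ⇒  (0, 1, 0, -3/5)
     R3 -= 13/4·R2  ⇒  (0, 0, 0, 52/15)
[4] R3 /= 52/15  ⇒  (0, 0, 0, 1)
     R0 -= 7/5·R3  ⇒  (1, 0, 0, 0)
     R1 -= -3/5·R3  ⇒  (0, 1, 0, 0)
     R2 -= -1/15·R3  ⇒  (0, 0, 1, 0)

rank = 4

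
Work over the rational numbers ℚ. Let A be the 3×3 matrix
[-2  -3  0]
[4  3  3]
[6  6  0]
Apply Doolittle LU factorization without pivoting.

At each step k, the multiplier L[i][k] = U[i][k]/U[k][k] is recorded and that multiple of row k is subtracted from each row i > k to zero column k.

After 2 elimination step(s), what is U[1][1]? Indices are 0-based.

U[1][1] = -3

[col 0] pivot -2
  R1 -= -2*R0 → (0, -3, 3)  (L[1][0] := -2)
  R2 -= -3*R0 → (0, -3, 0)  (L[2][0] := -3)
[col 1] pivot -3
  R2 -= 1*R1 → (0, 0, -3)  (L[2][1] := 1)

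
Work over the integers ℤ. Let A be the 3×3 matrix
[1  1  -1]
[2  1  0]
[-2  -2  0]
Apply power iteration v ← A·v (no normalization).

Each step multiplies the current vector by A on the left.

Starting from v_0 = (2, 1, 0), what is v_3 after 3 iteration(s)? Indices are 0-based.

v_0 = (2, 1, 0).
v_1 = A·v_0 = (3, 5, -6).
v_2 = A·v_1 = (14, 11, -16).
v_3 = A·v_2 = (41, 39, -50).

v_3 = (41, 39, -50)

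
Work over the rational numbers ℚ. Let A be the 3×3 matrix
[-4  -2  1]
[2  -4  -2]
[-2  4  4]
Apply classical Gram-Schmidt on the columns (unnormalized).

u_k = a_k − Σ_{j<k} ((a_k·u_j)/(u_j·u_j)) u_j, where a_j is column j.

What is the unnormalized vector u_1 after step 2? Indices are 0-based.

Step 1: u_0 = a_0 = (-4, 2, -2).
Step 2: u_1 = a_1 − (-1/3)·u_0 = (-10/3, -10/3, 10/3).

u_1 = (-10/3, -10/3, 10/3)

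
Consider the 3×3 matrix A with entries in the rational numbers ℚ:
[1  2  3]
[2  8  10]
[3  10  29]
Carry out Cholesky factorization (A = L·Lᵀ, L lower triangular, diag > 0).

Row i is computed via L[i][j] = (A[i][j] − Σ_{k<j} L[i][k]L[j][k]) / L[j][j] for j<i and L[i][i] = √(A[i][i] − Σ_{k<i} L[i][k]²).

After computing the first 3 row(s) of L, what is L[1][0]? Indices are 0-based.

L[1][0] = 2

Step 1: L[0][0] = √(1) = 1.
  L[1][0] = (2) / L[0][0] = 2.
Step 2: L[1][1] = √(4) = 2.
  L[2][0] = (3) / L[0][0] = 3.
  L[2][1] = (4) / L[1][1] = 2.
Step 3: L[2][2] = √(16) = 4.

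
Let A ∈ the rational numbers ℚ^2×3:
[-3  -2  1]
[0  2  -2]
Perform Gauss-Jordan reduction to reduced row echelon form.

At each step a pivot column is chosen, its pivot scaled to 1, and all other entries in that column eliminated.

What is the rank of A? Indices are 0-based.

[1] R0 /= -3  ⇒  (1, 2/3, -1/3)
[2] R1 /= 2  ⇒  (0, 1, -1)
     R0 -= 2/3·R1  ⇒  (1, 0, 1/3)

rank = 2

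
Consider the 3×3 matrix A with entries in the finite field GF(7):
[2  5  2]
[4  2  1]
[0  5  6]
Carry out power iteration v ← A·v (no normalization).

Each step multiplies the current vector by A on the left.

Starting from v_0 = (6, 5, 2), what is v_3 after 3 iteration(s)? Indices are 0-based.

v_3 = (6, 3, 4)

v_0 = (6, 5, 2).
v_1 = A·v_0 = (6, 1, 2).
v_2 = A·v_1 = (0, 0, 3).
v_3 = A·v_2 = (6, 3, 4).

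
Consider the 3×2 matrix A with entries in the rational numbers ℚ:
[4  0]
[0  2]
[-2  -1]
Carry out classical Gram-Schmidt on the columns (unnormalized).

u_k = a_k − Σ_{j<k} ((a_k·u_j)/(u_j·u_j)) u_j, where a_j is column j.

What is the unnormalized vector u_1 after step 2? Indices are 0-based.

u_1 = (-2/5, 2, -4/5)

Step 1: u_0 = a_0 = (4, 0, -2).
Step 2: u_1 = a_1 − (1/10)·u_0 = (-2/5, 2, -4/5).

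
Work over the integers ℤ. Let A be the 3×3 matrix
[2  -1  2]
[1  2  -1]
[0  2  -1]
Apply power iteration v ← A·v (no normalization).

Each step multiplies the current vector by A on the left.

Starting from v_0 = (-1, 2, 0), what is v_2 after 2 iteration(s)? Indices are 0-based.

v_0 = (-1, 2, 0).
v_1 = A·v_0 = (-4, 3, 4).
v_2 = A·v_1 = (-3, -2, 2).

v_2 = (-3, -2, 2)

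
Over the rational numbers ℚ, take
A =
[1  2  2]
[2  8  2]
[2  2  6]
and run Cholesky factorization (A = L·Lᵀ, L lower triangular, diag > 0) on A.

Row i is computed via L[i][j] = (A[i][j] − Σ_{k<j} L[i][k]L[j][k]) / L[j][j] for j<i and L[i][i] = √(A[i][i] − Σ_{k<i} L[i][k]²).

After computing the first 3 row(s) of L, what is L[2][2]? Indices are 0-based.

L[2][2] = 1

Step 1: L[0][0] = √(1) = 1.
  L[1][0] = (2) / L[0][0] = 2.
Step 2: L[1][1] = √(4) = 2.
  L[2][0] = (2) / L[0][0] = 2.
  L[2][1] = (-2) / L[1][1] = -1.
Step 3: L[2][2] = √(1) = 1.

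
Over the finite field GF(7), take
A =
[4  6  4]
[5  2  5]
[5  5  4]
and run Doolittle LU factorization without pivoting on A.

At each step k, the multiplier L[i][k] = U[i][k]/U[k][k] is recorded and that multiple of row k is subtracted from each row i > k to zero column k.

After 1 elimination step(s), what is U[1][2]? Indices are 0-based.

U[1][2] = 0

k=0: U[0][0]=4
  eliminate (1,0): mult=3, new row 1: (0, 5, 0); set L[1][0]=3
  eliminate (2,0): mult=3, new row 2: (0, 1, 6); set L[2][0]=3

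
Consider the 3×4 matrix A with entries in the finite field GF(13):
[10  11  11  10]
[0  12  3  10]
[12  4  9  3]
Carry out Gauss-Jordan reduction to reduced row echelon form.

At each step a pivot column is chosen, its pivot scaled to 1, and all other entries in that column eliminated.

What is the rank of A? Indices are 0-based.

rank = 3

step 1: normalize row 0 (÷10) = (1, 5, 5, 1)
  row 2: subtract 12×row0 = (0, 9, 1, 4)
step 2: normalize row 1 (÷12) = (0, 1, 10, 3)
  row 0: subtract 5×row1 = (1, 0, 7, 12)
  row 2: subtract 9×row1 = (0, 0, 2, 3)
step 3: normalize row 2 (÷2) = (0, 0, 1, 8)
  row 0: subtract 7×row2 = (1, 0, 0, 8)
  row 1: subtract 10×row2 = (0, 1, 0, 1)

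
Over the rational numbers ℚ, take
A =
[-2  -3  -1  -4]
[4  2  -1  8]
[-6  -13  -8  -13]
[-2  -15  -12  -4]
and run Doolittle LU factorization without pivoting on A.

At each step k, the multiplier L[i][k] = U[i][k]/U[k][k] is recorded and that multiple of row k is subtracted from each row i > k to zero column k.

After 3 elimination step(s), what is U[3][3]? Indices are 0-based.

U[3][3] = 1

Step 1: pivot at (0,0) is -2.
  row1 ← row1 − (-2)·row0  ⇒  L[1][0]=-2, U row1=(0, -4, -3, 0)
  row2 ← row2 − (3)·row0  ⇒  L[2][0]=3, U row2=(0, -4, -5, -1)
  row3 ← row3 − (1)·row0  ⇒  L[3][0]=1, U row3=(0, -12, -11, 0)
Step 2: pivot at (1,1) is -4.
  row2 ← row2 − (1)·row1  ⇒  L[2][1]=1, U row2=(0, 0, -2, -1)
  row3 ← row3 − (3)·row1  ⇒  L[3][1]=3, U row3=(0, 0, -2, 0)
Step 3: pivot at (2,2) is -2.
  row3 ← row3 − (1)·row2  ⇒  L[3][2]=1, U row3=(0, 0, 0, 1)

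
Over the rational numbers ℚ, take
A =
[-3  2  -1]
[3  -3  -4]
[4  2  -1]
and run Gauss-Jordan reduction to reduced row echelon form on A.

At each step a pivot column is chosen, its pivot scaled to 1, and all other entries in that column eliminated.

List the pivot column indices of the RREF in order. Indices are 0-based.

pivot columns: 0, 1, 2

pivot(0,0)=-3: scale R0 → (1, -2/3, 1/3)
  clear (1,0): R1 −= (3)R0 → (0, -1, -5)
  clear (2,0): R2 −= (4)R0 → (0, 14/3, -7/3)
pivot(1,1)=-1: scale R1 → (0, 1, 5)
  clear (0,1): R0 −= (-2/3)R1 → (1, 0, 11/3)
  clear (2,1): R2 −= (14/3)R1 → (0, 0, -77/3)
pivot(2,2)=-77/3: scale R2 → (0, 0, 1)
  clear (0,2): R0 −= (11/3)R2 → (1, 0, 0)
  clear (1,2): R1 −= (5)R2 → (0, 1, 0)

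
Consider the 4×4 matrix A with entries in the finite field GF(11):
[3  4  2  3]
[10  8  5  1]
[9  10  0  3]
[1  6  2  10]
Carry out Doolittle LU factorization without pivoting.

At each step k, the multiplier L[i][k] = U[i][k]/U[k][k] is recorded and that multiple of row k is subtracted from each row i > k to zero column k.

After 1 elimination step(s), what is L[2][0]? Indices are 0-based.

k=0: U[0][0]=3
  eliminate (1,0): mult=7, new row 1: (0, 2, 2, 2); set L[1][0]=7
  eliminate (2,0): mult=3, new row 2: (0, 9, 5, 5); set L[2][0]=3
  eliminate (3,0): mult=4, new row 3: (0, 1, 5, 9); set L[3][0]=4

L[2][0] = 3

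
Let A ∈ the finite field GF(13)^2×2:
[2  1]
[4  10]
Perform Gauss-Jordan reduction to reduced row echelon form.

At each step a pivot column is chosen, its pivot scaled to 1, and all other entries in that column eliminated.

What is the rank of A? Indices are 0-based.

rank = 2

[1] R0 /= 2  ⇒  (1, 7)
     R1 -= 4·R0  ⇒  (0, 8)
[2] R1 /= 8  ⇒  (0, 1)
     R0 -= 7·R1  ⇒  (1, 0)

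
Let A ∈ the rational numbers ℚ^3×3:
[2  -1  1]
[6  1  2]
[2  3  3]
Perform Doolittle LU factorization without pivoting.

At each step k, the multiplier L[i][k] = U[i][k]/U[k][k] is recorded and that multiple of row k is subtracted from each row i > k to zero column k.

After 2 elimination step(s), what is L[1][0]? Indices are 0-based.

[col 0] pivot 2
  R1 -= 3*R0 → (0, 4, -1)  (L[1][0] := 3)
  R2 -= 1*R0 → (0, 4, 2)  (L[2][0] := 1)
[col 1] pivot 4
  R2 -= 1*R1 → (0, 0, 3)  (L[2][1] := 1)

L[1][0] = 3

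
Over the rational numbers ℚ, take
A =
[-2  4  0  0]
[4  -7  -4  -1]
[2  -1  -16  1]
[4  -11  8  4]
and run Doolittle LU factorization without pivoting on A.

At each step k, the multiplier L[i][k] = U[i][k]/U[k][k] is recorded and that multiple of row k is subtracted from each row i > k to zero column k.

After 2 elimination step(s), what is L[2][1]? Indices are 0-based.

Step 1: pivot at (0,0) is -2.
  row1 ← row1 − (-2)·row0  ⇒  L[1][0]=-2, U row1=(0, 1, -4, -1)
  row2 ← row2 − (-1)·row0  ⇒  L[2][0]=-1, U row2=(0, 3, -16, 1)
  row3 ← row3 − (-2)·row0  ⇒  L[3][0]=-2, U row3=(0, -3, 8, 4)
Step 2: pivot at (1,1) is 1.
  row2 ← row2 − (3)·row1  ⇒  L[2][1]=3, U row2=(0, 0, -4, 4)
  row3 ← row3 − (-3)·row1  ⇒  L[3][1]=-3, U row3=(0, 0, -4, 1)

L[2][1] = 3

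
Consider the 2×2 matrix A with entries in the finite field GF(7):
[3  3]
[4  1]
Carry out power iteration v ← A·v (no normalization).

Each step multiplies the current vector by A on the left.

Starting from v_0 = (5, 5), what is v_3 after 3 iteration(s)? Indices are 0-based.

v_3 = (6, 0)

v_0 = (5, 5).
v_1 = A·v_0 = (2, 4).
v_2 = A·v_1 = (4, 5).
v_3 = A·v_2 = (6, 0).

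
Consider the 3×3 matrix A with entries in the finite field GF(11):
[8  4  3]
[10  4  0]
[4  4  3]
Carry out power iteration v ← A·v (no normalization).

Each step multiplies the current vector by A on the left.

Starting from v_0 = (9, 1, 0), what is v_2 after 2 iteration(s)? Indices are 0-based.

v_2 = (4, 3, 8)

v_0 = (9, 1, 0).
v_1 = A·v_0 = (10, 6, 7).
v_2 = A·v_1 = (4, 3, 8).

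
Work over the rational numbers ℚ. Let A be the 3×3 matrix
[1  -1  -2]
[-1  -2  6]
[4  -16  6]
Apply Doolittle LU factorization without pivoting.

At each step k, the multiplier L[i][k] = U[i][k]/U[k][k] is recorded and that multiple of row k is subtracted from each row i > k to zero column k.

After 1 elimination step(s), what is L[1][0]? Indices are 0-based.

[col 0] pivot 1
  R1 -= -1*R0 → (0, -3, 4)  (L[1][0] := -1)
  R2 -= 4*R0 → (0, -12, 14)  (L[2][0] := 4)

L[1][0] = -1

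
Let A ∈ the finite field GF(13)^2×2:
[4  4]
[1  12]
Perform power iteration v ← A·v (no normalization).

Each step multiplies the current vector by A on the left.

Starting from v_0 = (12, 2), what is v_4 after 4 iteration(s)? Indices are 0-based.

v_0 = (12, 2).
v_1 = A·v_0 = (4, 10).
v_2 = A·v_1 = (4, 7).
v_3 = A·v_2 = (5, 10).
v_4 = A·v_3 = (8, 8).

v_4 = (8, 8)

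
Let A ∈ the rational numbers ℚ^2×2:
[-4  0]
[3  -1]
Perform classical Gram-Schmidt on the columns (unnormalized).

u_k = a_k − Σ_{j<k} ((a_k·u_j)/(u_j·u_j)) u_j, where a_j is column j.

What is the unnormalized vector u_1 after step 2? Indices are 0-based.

Step 1: u_0 = a_0 = (-4, 3).
Step 2: u_1 = a_1 − (-3/25)·u_0 = (-12/25, -16/25).

u_1 = (-12/25, -16/25)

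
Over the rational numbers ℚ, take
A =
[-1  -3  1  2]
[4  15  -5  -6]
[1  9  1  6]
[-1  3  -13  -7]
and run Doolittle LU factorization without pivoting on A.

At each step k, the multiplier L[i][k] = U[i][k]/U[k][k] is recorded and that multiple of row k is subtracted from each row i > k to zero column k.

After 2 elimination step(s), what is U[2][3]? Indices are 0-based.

U[2][3] = 4

[col 0] pivot -1
  R1 -= -4*R0 → (0, 3, -1, 2)  (L[1][0] := -4)
  R2 -= -1*R0 → (0, 6, 2, 8)  (L[2][0] := -1)
  R3 -= 1*R0 → (0, 6, -14, -9)  (L[3][0] := 1)
[col 1] pivot 3
  R2 -= 2*R1 → (0, 0, 4, 4)  (L[2][1] := 2)
  R3 -= 2*R1 → (0, 0, -12, -13)  (L[3][1] := 2)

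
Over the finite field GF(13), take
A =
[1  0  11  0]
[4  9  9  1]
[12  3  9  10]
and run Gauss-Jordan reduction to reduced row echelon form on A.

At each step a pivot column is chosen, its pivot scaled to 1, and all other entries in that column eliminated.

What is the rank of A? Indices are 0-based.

rank = 3

step 1: normalize row 0 (÷1) = (1, 0, 11, 0)
  row 1: subtract 4×row0 = (0, 9, 4, 1)
  row 2: subtract 12×row0 = (0, 3, 7, 10)
step 2: normalize row 1 (÷9) = (0, 1, 12, 3)
  row 2: subtract 3×row1 = (0, 0, 10, 1)
step 3: normalize row 2 (÷10) = (0, 0, 1, 4)
  row 0: subtract 11×row2 = (1, 0, 0, 8)
  row 1: subtract 12×row2 = (0, 1, 0, 7)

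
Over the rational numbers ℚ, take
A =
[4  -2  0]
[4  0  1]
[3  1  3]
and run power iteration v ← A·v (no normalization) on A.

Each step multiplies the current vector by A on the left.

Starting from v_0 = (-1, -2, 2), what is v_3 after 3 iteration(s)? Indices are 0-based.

v_0 = (-1, -2, 2).
v_1 = A·v_0 = (0, -2, 1).
v_2 = A·v_1 = (4, 1, 1).
v_3 = A·v_2 = (14, 17, 16).

v_3 = (14, 17, 16)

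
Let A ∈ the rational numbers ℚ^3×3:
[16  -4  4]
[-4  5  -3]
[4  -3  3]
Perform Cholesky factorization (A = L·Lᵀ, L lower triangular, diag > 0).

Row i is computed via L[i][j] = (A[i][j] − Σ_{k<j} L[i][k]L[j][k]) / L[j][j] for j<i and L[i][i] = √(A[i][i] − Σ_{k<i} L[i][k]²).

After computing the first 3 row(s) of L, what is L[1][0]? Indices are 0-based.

L[1][0] = -1

Step 1: L[0][0] = √(16) = 4.
  L[1][0] = (-4) / L[0][0] = -1.
Step 2: L[1][1] = √(4) = 2.
  L[2][0] = (4) / L[0][0] = 1.
  L[2][1] = (-2) / L[1][1] = -1.
Step 3: L[2][2] = √(1) = 1.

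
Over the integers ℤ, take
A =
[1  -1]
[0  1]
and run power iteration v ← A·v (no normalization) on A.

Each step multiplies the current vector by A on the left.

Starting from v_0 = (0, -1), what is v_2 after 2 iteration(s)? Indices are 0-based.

v_0 = (0, -1).
v_1 = A·v_0 = (1, -1).
v_2 = A·v_1 = (2, -1).

v_2 = (2, -1)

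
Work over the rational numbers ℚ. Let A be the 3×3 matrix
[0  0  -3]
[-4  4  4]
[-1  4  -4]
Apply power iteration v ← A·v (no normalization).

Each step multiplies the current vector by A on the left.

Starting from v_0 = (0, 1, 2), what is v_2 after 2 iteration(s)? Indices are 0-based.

v_2 = (12, 56, 70)

v_0 = (0, 1, 2).
v_1 = A·v_0 = (-6, 12, -4).
v_2 = A·v_1 = (12, 56, 70).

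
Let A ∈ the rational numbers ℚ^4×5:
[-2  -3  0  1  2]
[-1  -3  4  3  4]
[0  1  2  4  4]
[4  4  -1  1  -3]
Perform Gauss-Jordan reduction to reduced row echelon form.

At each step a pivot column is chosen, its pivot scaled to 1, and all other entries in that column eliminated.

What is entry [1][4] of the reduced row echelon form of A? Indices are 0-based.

[1] R0 /= -2  ⇒  (1, 3/2, 0, -1/2, -1)
     R1 -= -1·R0  ⇒  (0, -3/2, 4, 5/2, 3)
     R3 -= 4·R0  ⇒  (0, -2, -1, 3, 1)
[2] R1 /= -3/2  ⇒  (0, 1, -8/3, -5/3, -2)
     R0 -= 3/2·R1  ⇒  (1, 0, 4, 2, 2)
     R2 -= 1·R1  ⇒  (0, 0, 14/3, 17/3, 6)
     R3 -= -2·R1  ⇒  (0, 0, -19/3, -1/3, -3)
[3] R2 /= 14/3  ⇒  (0, 0, 1, 17/14, 9/7)
     R0 -= 4·R2  ⇒  (1, 0, 0, -20/7, -22/7)
     R1 -= -8/3·R2  ⇒  (0, 1, 0, 11/7, 10/7)
     R3 -= -19/3·R2  ⇒  (0, 0, 0, 103/14, 36/7)
[4] R3 /= 103/14  ⇒  (0, 0, 0, 1, 72/103)
     R0 -= -20/7·R3  ⇒  (1, 0, 0, 0, -118/103)
     R1 -= 11/7·R3  ⇒  (0, 1, 0, 0, 34/103)
     R2 -= 17/14·R3  ⇒  (0, 0, 1, 0, 45/103)

M[1][4] = 34/103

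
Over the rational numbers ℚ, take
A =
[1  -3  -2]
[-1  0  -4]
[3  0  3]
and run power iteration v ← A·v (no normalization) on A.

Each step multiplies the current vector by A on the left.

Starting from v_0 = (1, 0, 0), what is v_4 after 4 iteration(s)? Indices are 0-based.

v_0 = (1, 0, 0).
v_1 = A·v_0 = (1, -1, 3).
v_2 = A·v_1 = (-2, -13, 12).
v_3 = A·v_2 = (13, -46, 30).
v_4 = A·v_3 = (91, -133, 129).

v_4 = (91, -133, 129)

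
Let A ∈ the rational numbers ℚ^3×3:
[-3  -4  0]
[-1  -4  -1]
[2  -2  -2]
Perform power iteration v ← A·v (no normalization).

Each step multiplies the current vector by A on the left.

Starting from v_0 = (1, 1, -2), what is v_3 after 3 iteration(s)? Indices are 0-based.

v_0 = (1, 1, -2).
v_1 = A·v_0 = (-7, -3, 4).
v_2 = A·v_1 = (33, 15, -16).
v_3 = A·v_2 = (-159, -77, 68).

v_3 = (-159, -77, 68)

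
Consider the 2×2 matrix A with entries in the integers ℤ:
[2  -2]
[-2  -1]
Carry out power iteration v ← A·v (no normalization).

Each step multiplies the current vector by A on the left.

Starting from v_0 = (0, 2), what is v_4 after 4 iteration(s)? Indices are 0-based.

v_4 = (-52, 58)

v_0 = (0, 2).
v_1 = A·v_0 = (-4, -2).
v_2 = A·v_1 = (-4, 10).
v_3 = A·v_2 = (-28, -2).
v_4 = A·v_3 = (-52, 58).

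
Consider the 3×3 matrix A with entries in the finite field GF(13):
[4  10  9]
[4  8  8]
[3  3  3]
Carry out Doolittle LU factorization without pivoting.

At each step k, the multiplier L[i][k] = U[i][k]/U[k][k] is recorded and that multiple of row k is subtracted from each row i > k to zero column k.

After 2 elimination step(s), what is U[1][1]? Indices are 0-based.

U[1][1] = 11

[col 0] pivot 4
  R1 -= 1*R0 → (0, 11, 12)  (L[1][0] := 1)
  R2 -= 4*R0 → (0, 2, 6)  (L[2][0] := 4)
[col 1] pivot 11
  R2 -= 12*R1 → (0, 0, 5)  (L[2][1] := 12)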